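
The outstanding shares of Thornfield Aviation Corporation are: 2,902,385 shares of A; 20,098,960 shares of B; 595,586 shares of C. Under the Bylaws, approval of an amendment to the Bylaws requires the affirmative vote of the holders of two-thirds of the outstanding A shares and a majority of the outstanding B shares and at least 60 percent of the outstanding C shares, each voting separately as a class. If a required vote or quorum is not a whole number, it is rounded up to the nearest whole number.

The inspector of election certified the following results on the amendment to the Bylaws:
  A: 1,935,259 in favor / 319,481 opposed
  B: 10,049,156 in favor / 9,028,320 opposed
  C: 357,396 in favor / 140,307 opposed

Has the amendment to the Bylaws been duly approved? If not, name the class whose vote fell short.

A: 2/3 of 2902385 = 1934923.33, rounded up to 1934924; 1,934,924 required, 1,935,259 in favor — approved.
B: a majority of 20098960 is 10049481; 10,049,481 required, 10,049,156 in favor — not approved.
C: 3/5 of 595586 = 357351.60, rounded up to 357352; 357,352 required, 357,396 in favor — approved.

Not approved — the B shares did not give the required vote.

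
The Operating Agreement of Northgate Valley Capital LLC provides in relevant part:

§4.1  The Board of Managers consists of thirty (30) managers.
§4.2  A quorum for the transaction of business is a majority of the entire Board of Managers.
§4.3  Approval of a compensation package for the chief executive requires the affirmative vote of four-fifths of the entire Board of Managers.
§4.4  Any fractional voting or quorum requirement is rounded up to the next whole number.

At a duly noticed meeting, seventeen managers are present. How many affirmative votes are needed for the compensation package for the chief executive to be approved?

24

The compensation package for the chief executive requires four-fifths of the entire Board of Managers (30).
4/5 of 30 = 24.
(Only 17 can vote, so the compensation package for the chief executive cannot pass at this meeting, but the required vote is still 24.)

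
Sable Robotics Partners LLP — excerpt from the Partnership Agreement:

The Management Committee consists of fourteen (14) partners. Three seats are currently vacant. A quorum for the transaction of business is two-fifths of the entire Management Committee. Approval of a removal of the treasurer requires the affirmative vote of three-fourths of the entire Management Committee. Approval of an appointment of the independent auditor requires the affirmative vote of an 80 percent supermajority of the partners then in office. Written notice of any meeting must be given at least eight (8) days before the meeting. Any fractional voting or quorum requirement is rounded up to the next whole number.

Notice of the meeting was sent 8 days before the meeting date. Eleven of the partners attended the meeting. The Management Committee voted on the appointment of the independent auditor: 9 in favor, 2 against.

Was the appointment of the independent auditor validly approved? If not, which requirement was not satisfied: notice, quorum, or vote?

Valid — all requirements satisfied.

Notice: 8 days given; 8 required (8 ≥ 8). Satisfied.
Quorum: 11 present; quorum is 6. Satisfied.
Vote: the appointment of the independent auditor requires four-fifths of the partners then in office (11). 4/5 of 11 = 8.80, rounded up to 9, so 9 affirmative votes are needed; 9 voted in favor. Satisfied.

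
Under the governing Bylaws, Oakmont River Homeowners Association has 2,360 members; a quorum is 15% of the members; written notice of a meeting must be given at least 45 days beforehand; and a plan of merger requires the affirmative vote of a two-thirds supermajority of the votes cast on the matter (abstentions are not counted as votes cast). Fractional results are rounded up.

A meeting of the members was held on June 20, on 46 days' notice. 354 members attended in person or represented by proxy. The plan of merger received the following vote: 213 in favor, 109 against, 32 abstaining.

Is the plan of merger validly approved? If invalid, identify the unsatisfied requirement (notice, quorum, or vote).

Invalid — vote requirement not satisfied.

Notice: 46 days given; 45 required. Satisfied.
Quorum: 15% of 2,360 = 354; 354 present. Satisfied.
Vote: requires two-thirds of the votes cast (354 − 32 abstaining = 322); 2/3 of 322 = 214.67, rounded up to 215, so 215 needed; 213 in favor. Not satisfied.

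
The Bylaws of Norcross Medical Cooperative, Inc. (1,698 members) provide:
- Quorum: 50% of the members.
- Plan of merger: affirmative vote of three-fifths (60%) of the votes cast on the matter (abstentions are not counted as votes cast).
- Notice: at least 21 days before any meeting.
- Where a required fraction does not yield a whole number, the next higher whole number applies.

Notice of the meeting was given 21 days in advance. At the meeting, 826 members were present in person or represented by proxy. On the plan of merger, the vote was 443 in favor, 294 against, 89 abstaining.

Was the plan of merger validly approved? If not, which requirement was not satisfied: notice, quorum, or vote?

Invalid — quorum requirement not satisfied.

Notice: 21 days given; 21 required. Satisfied.
Quorum: 50% of 1,698 = 849; 826 present. Not satisfied.
Vote: requires three-fifths of the votes cast (826 − 89 abstaining = 737); 3/5 of 737 = 442.20, rounded up to 443, so 443 needed; 443 in favor. Satisfied.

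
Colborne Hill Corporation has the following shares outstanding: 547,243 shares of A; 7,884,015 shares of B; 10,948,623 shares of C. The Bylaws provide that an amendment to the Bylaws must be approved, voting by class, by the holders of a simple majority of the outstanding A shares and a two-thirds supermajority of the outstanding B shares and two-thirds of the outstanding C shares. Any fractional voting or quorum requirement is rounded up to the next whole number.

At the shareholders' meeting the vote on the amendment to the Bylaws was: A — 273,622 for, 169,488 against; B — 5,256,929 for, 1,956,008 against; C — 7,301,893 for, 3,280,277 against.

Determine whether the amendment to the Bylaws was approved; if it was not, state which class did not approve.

A: a majority of 547243 is 273622; 273,622 required, 273,622 in favor — approved.
B: 2/3 of 7884015 = 5256010; 5,256,010 required, 5,256,929 in favor — approved.
C: 2/3 of 10948623 = 7299082; 7,299,082 required, 7,301,893 in favor — approved.

Approved — every class gave the required vote.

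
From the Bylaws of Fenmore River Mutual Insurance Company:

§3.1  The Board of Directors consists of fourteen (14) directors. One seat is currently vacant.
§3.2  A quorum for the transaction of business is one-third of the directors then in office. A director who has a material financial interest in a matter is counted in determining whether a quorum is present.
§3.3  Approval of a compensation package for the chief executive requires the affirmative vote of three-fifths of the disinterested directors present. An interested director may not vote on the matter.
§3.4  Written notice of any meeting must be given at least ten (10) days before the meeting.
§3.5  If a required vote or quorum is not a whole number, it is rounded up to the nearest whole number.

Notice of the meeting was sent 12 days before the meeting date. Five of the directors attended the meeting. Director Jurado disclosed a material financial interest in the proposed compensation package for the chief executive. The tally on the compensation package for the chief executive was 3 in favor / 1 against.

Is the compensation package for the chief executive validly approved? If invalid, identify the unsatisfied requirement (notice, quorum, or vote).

Valid — all requirements satisfied.

Notice: 12 days given; 10 required (12 ≥ 10). Satisfied.
Quorum: 5 present (interested directors count toward quorum); quorum is 5. Satisfied.
Vote: the compensation package for the chief executive requires three-fifths of the disinterested directors present (5 − 1 = 4). 3/5 of 4 = 2.40, rounded up to 3, so 3 affirmative votes are needed; 3 voted in favor. Satisfied.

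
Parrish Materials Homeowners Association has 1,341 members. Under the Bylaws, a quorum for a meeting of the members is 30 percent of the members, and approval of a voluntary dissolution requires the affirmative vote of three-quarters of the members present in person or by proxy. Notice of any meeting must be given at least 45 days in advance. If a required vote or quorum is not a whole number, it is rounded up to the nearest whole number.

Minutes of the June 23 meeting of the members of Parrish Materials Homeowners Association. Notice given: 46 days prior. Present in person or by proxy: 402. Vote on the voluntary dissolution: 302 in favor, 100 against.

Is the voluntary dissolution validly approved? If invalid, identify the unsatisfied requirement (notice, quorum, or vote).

Notice: 46 days given; 45 required. Satisfied.
Quorum: 30% of 1,341 = 402.30, rounded up to 403; 402 present. Not satisfied.
Vote: requires three-fourths of those present (402); 3/4 of 402 = 301.50, rounded up to 302, so 302 needed; 302 in favor. Satisfied.

Invalid — quorum requirement not satisfied.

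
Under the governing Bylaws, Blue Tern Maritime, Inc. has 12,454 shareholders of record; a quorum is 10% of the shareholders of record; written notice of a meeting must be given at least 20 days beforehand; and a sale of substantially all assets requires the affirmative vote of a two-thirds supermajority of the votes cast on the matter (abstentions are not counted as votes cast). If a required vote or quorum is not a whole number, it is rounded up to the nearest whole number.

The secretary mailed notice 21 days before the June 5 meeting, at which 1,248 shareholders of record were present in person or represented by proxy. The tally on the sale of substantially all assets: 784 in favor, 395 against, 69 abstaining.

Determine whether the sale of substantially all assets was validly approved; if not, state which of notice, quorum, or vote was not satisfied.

Invalid — vote requirement not satisfied.

Notice: 21 days given; 20 required. Satisfied.
Quorum: 10% of 12,454 = 1,245.40, rounded up to 1,246; 1,248 present. Satisfied.
Vote: requires two-thirds of the votes cast (1,248 − 69 abstaining = 1,179); 2/3 of 1179 = 786, so 786 needed; 784 in favor. Not satisfied.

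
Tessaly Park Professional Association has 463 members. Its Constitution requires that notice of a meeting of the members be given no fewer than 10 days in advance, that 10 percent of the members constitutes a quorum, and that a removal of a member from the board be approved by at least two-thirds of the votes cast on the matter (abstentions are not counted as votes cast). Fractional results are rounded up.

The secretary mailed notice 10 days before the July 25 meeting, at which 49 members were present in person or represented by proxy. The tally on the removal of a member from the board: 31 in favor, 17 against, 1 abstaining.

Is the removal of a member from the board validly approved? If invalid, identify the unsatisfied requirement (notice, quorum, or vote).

Invalid — vote requirement not satisfied.

Notice: 10 days given; 10 required. Satisfied.
Quorum: 10% of 463 = 46.30, rounded up to 47; 49 present. Satisfied.
Vote: requires two-thirds of the votes cast (49 − 1 abstaining = 48); 2/3 of 48 = 32, so 32 needed; 31 in favor. Not satisfied.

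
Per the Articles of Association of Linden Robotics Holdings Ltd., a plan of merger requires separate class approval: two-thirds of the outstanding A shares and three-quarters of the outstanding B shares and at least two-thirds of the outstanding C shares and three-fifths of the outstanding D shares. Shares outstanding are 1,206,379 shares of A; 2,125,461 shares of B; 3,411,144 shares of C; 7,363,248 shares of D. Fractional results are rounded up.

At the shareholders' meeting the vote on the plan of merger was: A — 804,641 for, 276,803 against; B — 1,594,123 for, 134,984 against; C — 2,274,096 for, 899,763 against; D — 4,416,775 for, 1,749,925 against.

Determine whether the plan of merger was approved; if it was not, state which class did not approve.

A: 2/3 of 1206379 = 804252.67, rounded up to 804253; 804,253 required, 804,641 in favor — approved.
B: 3/4 of 2125461 = 1594095.75, rounded up to 1594096; 1,594,096 required, 1,594,123 in favor — approved.
C: 2/3 of 3411144 = 2274096; 2,274,096 required, 2,274,096 in favor — approved.
D: 3/5 of 7363248 = 4417948.80, rounded up to 4417949; 4,417,949 required, 4,416,775 in favor — not approved.

Not approved — the D shares did not give the required vote.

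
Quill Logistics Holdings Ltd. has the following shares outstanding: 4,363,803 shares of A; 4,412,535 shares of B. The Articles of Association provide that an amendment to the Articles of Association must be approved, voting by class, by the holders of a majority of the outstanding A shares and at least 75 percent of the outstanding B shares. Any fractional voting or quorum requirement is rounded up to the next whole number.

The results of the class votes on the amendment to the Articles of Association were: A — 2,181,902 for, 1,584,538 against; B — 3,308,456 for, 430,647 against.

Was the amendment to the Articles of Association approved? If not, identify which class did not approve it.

A: a majority of 4363803 is 2181902; 2,181,902 required, 2,181,902 in favor — approved.
B: 3/4 of 4412535 = 3309401.25, rounded up to 3309402; 3,309,402 required, 3,308,456 in favor — not approved.

Not approved — the B shares did not give the required vote.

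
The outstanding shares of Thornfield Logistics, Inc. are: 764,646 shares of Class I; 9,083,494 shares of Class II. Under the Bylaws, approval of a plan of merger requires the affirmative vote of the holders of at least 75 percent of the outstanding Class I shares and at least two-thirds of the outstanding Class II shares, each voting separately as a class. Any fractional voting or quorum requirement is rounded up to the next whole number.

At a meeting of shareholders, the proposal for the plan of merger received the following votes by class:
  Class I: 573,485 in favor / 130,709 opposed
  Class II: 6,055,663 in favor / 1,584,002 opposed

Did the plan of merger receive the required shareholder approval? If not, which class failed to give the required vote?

Class I: 3/4 of 764646 = 573484.50, rounded up to 573485; 573,485 required, 573,485 in favor — approved.
Class II: 2/3 of 9083494 = 6055662.67, rounded up to 6055663; 6,055,663 required, 6,055,663 in favor — approved.

Approved — every class gave the required vote.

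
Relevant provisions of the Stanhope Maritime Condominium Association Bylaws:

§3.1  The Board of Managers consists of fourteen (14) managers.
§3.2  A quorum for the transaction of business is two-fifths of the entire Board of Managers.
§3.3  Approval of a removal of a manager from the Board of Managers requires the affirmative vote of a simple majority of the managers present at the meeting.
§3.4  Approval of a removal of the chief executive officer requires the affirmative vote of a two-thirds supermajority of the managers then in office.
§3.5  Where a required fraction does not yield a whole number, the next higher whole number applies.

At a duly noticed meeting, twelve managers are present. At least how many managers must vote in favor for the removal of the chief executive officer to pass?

The removal of the chief executive officer requires two-thirds of the managers then in office (14).
2/3 of 14 = 9.33, rounded up to 10.

10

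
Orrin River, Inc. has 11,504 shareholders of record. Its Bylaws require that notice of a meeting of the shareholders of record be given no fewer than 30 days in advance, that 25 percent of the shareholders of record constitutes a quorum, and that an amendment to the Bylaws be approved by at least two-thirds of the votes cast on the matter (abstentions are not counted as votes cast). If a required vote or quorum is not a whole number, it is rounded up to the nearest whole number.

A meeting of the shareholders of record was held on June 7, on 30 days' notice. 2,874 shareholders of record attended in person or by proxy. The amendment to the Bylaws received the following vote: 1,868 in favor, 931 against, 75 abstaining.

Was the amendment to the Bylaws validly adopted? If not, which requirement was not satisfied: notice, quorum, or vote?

Invalid — quorum requirement not satisfied.

Notice: 30 days given; 30 required. Satisfied.
Quorum: 25% of 11,504 = 2,876; 2,874 present. Not satisfied.
Vote: requires two-thirds of the votes cast (2,874 − 75 abstaining = 2,799); 2/3 of 2799 = 1866, so 1,866 needed; 1,868 in favor. Satisfied.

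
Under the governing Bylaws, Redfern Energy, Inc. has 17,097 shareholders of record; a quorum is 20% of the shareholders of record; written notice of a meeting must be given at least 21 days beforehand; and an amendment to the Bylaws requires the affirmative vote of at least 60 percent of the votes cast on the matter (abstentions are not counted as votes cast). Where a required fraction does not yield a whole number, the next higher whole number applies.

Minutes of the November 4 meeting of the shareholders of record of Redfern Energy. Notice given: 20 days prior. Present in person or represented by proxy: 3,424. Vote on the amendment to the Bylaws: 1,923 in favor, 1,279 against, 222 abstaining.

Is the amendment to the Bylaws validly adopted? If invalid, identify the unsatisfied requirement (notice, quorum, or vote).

Invalid — notice requirement not satisfied.

Notice: 20 days given; 21 required. Not satisfied.
Quorum: 20% of 17,097 = 3,419.40, rounded up to 3,420; 3,424 present. Satisfied.
Vote: requires three-fifths of the votes cast (3,424 − 222 abstaining = 3,202); 3/5 of 3202 = 1921.20, rounded up to 1922, so 1,922 needed; 1,923 in favor. Satisfied.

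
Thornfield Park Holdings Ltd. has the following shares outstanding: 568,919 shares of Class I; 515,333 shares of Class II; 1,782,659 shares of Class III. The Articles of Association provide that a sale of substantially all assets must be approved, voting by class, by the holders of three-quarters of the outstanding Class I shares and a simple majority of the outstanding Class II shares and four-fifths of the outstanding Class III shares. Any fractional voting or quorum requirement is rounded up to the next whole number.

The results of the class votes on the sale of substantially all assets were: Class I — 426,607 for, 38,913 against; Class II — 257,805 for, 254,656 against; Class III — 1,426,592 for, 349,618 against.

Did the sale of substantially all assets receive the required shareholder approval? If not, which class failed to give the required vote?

Not approved — the Class I shares did not give the required vote.

Class I: 3/4 of 568919 = 426689.25, rounded up to 426690; 426,690 required, 426,607 in favor — not approved.
Class II: a majority of 515333 is 257667; 257,667 required, 257,805 in favor — approved.
Class III: 4/5 of 1782659 = 1426127.20, rounded up to 1426128; 1,426,128 required, 1,426,592 in favor — approved.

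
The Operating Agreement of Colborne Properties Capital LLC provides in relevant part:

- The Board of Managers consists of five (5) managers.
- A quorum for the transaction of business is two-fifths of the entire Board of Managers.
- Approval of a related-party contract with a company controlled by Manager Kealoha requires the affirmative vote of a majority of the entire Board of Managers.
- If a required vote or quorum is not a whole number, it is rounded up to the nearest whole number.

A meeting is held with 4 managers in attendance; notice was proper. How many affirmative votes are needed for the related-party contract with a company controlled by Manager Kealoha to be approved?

3

The related-party contract with a company controlled by Manager Kealoha requires a majority of the entire Board of Managers (5).
A majority of 5 is 3.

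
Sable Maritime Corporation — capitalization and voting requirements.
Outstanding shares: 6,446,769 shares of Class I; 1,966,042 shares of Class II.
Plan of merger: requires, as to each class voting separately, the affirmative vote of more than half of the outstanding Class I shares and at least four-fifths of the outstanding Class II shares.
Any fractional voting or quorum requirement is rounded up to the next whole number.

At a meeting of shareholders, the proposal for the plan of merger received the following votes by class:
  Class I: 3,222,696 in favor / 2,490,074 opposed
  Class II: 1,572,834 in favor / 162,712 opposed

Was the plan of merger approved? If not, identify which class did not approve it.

Class I: a majority of 6446769 is 3223385; 3,223,385 required, 3,222,696 in favor — not approved.
Class II: 4/5 of 1966042 = 1572833.60, rounded up to 1572834; 1,572,834 required, 1,572,834 in favor — approved.

Not approved — the Class I shares did not give the required vote.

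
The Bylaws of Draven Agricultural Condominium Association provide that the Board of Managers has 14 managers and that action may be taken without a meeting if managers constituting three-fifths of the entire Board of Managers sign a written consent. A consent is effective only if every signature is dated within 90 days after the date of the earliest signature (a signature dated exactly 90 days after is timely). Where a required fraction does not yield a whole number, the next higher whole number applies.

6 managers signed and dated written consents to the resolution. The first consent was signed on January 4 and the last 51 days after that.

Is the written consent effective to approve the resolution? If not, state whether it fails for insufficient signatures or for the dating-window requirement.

Signatures required: three-fifths of 14 — 3/5 of 14 = 8.40, rounded up to 9, so 9 needed; 6 signed. Insufficient.
Dating window: the latest signature is 51 days after the earliest; the limit is 90 days. Within the window.

Not effective — insufficient signatures.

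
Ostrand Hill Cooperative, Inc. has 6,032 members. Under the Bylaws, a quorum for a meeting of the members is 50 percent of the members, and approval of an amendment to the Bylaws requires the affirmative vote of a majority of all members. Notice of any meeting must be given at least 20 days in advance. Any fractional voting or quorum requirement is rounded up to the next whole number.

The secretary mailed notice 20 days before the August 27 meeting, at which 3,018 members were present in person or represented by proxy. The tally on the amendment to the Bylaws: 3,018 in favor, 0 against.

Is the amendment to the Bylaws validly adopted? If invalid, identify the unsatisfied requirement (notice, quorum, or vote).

Notice: 20 days given; 20 required. Satisfied.
Quorum: 50% of 6,032 = 3,016; 3,018 present. Satisfied.
Vote: requires a majority of all members (6,032); a majority of 6032 is 3017, so 3,017 needed; 3,018 in favor. Satisfied.

Valid — all requirements satisfied.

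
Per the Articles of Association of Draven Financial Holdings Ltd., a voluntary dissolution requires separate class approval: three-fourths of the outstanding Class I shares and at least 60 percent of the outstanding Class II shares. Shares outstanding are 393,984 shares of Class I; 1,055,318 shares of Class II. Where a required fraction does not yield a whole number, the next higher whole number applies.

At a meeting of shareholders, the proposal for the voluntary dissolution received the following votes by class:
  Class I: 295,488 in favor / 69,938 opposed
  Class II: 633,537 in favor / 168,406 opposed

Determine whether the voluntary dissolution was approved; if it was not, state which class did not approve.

Class I: 3/4 of 393984 = 295488; 295,488 required, 295,488 in favor — approved.
Class II: 3/5 of 1055318 = 633190.80, rounded up to 633191; 633,191 required, 633,537 in favor — approved.

Approved — every class gave the required vote.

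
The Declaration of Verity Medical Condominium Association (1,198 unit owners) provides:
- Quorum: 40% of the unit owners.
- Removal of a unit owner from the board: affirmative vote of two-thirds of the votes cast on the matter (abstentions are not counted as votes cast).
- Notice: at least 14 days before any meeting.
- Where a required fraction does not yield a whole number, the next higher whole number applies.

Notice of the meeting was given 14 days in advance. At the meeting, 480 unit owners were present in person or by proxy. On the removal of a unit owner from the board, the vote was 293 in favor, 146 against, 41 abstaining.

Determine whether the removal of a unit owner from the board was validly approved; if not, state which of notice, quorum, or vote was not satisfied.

Valid — all requirements satisfied.

Notice: 14 days given; 14 required. Satisfied.
Quorum: 40% of 1,198 = 479.20, rounded up to 480; 480 present. Satisfied.
Vote: requires two-thirds of the votes cast (480 − 41 abstaining = 439); 2/3 of 439 = 292.67, rounded up to 293, so 293 needed; 293 in favor. Satisfied.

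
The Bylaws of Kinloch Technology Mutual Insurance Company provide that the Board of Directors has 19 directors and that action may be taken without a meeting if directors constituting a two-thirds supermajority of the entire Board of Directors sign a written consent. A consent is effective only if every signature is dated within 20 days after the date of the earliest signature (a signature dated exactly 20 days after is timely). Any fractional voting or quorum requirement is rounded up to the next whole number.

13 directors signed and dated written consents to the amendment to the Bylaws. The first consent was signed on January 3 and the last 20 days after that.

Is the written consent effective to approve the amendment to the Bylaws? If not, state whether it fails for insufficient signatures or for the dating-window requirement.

Effective — both the signature and dating-window requirements are satisfied.

Signatures required: a two-thirds supermajority of 19 — 2/3 of 19 = 12.67, rounded up to 13, so 13 needed; 13 signed. Sufficient.
Dating window: the latest signature is 20 days after the earliest; the limit is 20 days. Within the window.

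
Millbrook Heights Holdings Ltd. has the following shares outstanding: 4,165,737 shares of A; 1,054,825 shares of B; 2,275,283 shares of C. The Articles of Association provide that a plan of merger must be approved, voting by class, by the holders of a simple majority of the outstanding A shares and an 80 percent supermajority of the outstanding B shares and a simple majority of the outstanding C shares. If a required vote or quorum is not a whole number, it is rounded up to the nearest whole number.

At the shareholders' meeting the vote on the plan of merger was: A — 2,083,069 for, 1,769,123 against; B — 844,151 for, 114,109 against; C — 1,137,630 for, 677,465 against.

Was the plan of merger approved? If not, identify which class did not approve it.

A: a majority of 4165737 is 2082869; 2,082,869 required, 2,083,069 in favor — approved.
B: 4/5 of 1054825 = 843860; 843,860 required, 844,151 in favor — approved.
C: a majority of 2275283 is 1137642; 1,137,642 required, 1,137,630 in favor — not approved.

Not approved — the C shares did not give the required vote.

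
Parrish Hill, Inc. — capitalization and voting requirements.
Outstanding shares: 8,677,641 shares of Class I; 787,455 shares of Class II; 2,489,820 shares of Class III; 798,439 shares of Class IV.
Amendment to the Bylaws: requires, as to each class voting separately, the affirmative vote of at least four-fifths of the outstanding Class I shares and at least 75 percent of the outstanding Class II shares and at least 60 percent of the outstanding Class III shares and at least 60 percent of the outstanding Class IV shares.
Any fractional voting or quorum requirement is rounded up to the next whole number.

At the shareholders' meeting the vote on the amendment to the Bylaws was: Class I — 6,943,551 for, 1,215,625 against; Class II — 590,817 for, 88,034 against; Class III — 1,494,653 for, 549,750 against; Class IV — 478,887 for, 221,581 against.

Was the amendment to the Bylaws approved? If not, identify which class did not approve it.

Class I: 4/5 of 8677641 = 6942112.80, rounded up to 6942113; 6,942,113 required, 6,943,551 in favor — approved.
Class II: 3/4 of 787455 = 590591.25, rounded up to 590592; 590,592 required, 590,817 in favor — approved.
Class III: 3/5 of 2489820 = 1493892; 1,493,892 required, 1,494,653 in favor — approved.
Class IV: 3/5 of 798439 = 479063.40, rounded up to 479064; 479,064 required, 478,887 in favor — not approved.

Not approved — the Class IV shares did not give the required vote.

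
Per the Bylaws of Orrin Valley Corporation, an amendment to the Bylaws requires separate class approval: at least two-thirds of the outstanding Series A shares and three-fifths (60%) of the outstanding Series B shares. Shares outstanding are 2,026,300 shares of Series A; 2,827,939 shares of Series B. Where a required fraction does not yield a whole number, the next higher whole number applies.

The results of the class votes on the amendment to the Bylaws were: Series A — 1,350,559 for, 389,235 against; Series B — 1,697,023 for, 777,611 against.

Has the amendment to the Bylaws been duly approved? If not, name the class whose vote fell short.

Series A: 2/3 of 2026300 = 1350866.67, rounded up to 1350867; 1,350,867 required, 1,350,559 in favor — not approved.
Series B: 3/5 of 2827939 = 1696763.40, rounded up to 1696764; 1,696,764 required, 1,697,023 in favor — approved.

Not approved — the Series A shares did not give the required vote.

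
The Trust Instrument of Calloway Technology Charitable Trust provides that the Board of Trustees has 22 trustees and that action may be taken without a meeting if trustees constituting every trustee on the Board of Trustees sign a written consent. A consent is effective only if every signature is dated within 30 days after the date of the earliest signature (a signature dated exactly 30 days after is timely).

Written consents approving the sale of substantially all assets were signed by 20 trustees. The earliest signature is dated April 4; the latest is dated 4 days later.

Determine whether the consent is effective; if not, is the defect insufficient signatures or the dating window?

Not effective — insufficient signatures.

Signatures required: the unanimous vote of 22 — unanimous means all 22, so 22 needed; 20 signed. Insufficient.
Dating window: the latest signature is 4 days after the earliest; the limit is 30 days. Within the window.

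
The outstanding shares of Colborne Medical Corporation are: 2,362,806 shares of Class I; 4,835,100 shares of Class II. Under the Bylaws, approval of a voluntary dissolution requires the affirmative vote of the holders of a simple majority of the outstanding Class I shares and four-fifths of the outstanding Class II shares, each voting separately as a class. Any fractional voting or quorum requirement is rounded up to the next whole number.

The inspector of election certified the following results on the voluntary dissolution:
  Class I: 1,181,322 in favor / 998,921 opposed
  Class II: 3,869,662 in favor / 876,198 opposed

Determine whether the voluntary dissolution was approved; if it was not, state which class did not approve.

Not approved — the Class I shares did not give the required vote.

Class I: a majority of 2362806 is 1181404; 1,181,404 required, 1,181,322 in favor — not approved.
Class II: 4/5 of 4835100 = 3868080; 3,868,080 required, 3,869,662 in favor — approved.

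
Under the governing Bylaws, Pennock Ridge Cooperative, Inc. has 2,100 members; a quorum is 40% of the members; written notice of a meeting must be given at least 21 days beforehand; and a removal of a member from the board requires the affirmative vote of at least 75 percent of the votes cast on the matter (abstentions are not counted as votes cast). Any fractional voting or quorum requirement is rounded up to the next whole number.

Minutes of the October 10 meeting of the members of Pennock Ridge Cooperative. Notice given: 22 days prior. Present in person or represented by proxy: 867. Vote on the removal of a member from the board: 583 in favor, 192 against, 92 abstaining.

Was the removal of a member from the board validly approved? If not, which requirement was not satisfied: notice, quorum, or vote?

Notice: 22 days given; 21 required. Satisfied.
Quorum: 40% of 2,100 = 840; 867 present. Satisfied.
Vote: requires three-fourths of the votes cast (867 − 92 abstaining = 775); 3/4 of 775 = 581.25, rounded up to 582, so 582 needed; 583 in favor. Satisfied.

Valid — all requirements satisfied.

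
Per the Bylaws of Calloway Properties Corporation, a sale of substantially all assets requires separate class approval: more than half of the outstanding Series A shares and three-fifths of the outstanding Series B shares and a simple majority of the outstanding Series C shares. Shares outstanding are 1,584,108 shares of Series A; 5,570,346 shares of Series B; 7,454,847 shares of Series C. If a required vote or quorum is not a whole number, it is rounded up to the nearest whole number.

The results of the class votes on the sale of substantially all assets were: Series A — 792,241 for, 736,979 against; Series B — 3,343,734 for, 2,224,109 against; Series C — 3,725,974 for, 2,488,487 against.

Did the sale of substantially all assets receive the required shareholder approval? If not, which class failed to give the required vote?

Series A: a majority of 1584108 is 792055; 792,055 required, 792,241 in favor — approved.
Series B: 3/5 of 5570346 = 3342207.60, rounded up to 3342208; 3,342,208 required, 3,343,734 in favor — approved.
Series C: a majority of 7454847 is 3727424; 3,727,424 required, 3,725,974 in favor — not approved.

Not approved — the Series C shares did not give the required vote.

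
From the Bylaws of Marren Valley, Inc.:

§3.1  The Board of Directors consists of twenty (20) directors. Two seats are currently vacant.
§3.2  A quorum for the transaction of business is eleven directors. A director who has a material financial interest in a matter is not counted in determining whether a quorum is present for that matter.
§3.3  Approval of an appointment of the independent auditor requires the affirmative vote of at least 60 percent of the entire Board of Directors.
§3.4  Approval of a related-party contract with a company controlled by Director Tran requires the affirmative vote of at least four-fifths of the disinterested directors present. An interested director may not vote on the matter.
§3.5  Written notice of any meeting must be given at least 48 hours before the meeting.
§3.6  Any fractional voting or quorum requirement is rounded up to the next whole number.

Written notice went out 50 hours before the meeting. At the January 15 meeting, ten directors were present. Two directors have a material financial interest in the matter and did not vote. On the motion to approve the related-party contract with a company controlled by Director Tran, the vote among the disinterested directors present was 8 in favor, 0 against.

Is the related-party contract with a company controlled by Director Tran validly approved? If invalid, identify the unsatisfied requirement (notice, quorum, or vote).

Notice: 50 hours given; 48 required (50 ≥ 48). Satisfied.
Quorum: 10 present, but the 2 interested directors do not count, leaving 8. Quorum is 11. Not satisfied.
Vote: the related-party contract with a company controlled by Director Tran requires four-fifths of the disinterested directors present (10 − 2 = 8). 4/5 of 8 = 6.40, rounded up to 7, so 7 affirmative votes are needed; 8 voted in favor. Satisfied. (Moot — without a quorum no business can be validly transacted.)

Invalid — quorum requirement not satisfied.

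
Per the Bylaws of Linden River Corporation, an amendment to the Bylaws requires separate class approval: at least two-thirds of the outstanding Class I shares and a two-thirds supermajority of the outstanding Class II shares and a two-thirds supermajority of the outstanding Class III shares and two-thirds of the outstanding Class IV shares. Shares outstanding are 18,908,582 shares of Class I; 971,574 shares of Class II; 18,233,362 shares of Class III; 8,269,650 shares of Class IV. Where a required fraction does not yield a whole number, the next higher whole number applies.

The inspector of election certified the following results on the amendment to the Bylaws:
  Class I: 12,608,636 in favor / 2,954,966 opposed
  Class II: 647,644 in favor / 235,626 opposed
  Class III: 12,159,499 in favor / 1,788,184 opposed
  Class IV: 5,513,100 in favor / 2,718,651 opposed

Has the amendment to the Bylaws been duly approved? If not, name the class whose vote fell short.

Not approved — the Class II shares did not give the required vote.

Class I: 2/3 of 18908582 = 12605721.33, rounded up to 12605722; 12,605,722 required, 12,608,636 in favor — approved.
Class II: 2/3 of 971574 = 647716; 647,716 required, 647,644 in favor — not approved.
Class III: 2/3 of 18233362 = 12155574.67, rounded up to 12155575; 12,155,575 required, 12,159,499 in favor — approved.
Class IV: 2/3 of 8269650 = 5513100; 5,513,100 required, 5,513,100 in favor — approved.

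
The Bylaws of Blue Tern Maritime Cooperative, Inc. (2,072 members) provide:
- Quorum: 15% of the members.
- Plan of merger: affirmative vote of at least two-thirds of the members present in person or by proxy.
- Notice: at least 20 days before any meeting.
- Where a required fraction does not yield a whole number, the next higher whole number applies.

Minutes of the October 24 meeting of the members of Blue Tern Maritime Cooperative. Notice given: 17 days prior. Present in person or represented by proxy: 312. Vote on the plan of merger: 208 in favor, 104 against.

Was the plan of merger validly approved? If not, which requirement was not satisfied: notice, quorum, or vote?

Invalid — notice requirement not satisfied.

Notice: 17 days given; 20 required. Not satisfied.
Quorum: 15% of 2,072 = 310.80, rounded up to 311; 312 present. Satisfied.
Vote: requires two-thirds of those present (312); 2/3 of 312 = 208, so 208 needed; 208 in favor. Satisfied.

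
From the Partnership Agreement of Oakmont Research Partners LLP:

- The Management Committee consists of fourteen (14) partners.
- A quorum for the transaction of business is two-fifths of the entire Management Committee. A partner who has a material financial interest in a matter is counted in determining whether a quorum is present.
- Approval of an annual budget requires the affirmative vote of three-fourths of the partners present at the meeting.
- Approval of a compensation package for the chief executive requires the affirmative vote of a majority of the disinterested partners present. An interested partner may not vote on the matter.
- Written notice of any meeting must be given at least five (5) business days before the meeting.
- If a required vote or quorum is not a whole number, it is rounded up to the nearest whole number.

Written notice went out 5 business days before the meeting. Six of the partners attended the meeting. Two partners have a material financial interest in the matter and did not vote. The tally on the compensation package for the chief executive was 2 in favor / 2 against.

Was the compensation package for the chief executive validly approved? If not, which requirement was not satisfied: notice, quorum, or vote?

Invalid — vote requirement not satisfied.

Notice: 5 business days given; 5 required (5 ≥ 5). Satisfied.
Quorum: 6 present (interested partners count toward quorum); quorum is 6. Satisfied.
Vote: the compensation package for the chief executive requires a majority of the disinterested partners present (6 − 2 = 4). A majority of 4 is 3, so 3 affirmative votes are needed; 2 voted in favor. Not satisfied.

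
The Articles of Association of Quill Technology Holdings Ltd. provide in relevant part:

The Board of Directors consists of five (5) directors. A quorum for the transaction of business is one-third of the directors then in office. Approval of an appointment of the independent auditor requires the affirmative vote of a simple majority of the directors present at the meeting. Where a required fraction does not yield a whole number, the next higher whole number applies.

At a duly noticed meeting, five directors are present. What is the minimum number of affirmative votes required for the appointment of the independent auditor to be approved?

3

The appointment of the independent auditor requires a majority of the directors present (5).
A majority of 5 is 3.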